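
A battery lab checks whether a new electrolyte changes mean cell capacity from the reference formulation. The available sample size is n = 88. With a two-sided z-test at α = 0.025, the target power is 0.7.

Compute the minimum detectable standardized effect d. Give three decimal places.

d ≈ 0.295

Required noncentrality: δ = z_{0.0125} + z_{0.30} = 2.241 + 0.524 = 2.766.
(Lower-tail contribution to power is negligible for δ > 0.)
δ = d·√n ⇒ d = δ/√n = 2.766/√88 = 0.2948.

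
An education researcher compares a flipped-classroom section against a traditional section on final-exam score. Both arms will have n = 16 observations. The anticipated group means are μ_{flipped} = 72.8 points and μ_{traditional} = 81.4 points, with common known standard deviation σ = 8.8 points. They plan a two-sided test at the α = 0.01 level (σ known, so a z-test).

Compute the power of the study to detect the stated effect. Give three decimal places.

Standardized effect: d = |μ_{flipped} − μ_{traditional}| / σ = |72.8 − 81.4| / 8.8 = 0.9773
Noncentrality parameter: δ = d·√(n/2) = 0.9773 × √(16/2) = 2.7641
Critical value for a two-sided test at α = 0.01: z_{α/2} = 2.576.
Power = Φ(δ − 2.576) + Φ(−δ − 2.576) = Φ(0.188) + Φ(-5.340) = 0.5747 + 0.0000 = 0.5747.

Power ≈ 0.575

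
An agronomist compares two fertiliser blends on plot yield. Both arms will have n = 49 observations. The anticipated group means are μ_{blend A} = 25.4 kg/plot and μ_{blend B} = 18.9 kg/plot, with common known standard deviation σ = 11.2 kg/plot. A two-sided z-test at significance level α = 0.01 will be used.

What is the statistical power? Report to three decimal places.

Power ≈ 0.617

Standardized effect: d = |μ_{blend A} − μ_{blend B}| / σ = |25.4 − 18.9| / 11.2 = 0.5804
Noncentrality parameter: λ = d·√(n/2) = 0.5804 × √(49/2) = 2.8726
Two-sided α = 0.01 → critical value z_{0.005} = 2.576.
Power = Φ(λ − 2.576) + Φ(−λ − 2.576) = Φ(0.297) + Φ(-5.448) = 0.6167 + 0.0000 = 0.6167.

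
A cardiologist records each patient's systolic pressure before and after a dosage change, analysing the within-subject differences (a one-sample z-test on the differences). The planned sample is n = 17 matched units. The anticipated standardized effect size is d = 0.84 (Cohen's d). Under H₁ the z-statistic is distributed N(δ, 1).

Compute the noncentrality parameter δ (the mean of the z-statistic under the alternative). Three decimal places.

The noncentrality parameter scales effect size by the design's sample-size factor: δ = d·√n = 0.84 × √17 = 3.4634

δ ≈ 3.463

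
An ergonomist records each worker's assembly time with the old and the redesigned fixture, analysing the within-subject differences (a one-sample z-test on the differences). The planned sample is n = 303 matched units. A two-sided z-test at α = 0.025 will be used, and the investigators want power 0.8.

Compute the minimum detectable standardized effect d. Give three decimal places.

Required noncentrality: δ = z_{0.0125} + z_{0.20} = 2.241 + 0.842 = 3.083.
(The second rejection-region term Φ(−δ − z_{α/2}) is negligible and dropped.)
δ = d·√n ⇒ d = δ/√n = 3.083/√303 = 0.1771.

d ≈ 0.177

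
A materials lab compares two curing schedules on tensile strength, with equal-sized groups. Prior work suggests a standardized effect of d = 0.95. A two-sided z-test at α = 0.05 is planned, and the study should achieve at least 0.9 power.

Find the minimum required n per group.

n = 24 per group

Set Φ(δ − 1.960) = 0.9; then δ − 1.960 = Φ⁻¹(0.9) = 1.282, giving δ = 3.242.
(For δ > 0 the lower-tail rejection region contributes negligibly to power, so the one-term inversion is standard.)
δ = d·√(n/2) ⇒ n = 2(δ/d)² = 2 × (3.242 / 0.95)² = 23.29.
Rounding up, n = 24 per group.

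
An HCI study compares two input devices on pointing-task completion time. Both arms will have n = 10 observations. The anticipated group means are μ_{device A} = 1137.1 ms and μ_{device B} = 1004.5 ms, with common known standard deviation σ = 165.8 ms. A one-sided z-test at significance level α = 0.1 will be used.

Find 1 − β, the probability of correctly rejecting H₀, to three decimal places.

Standardized effect: d = |μ_{device A} − μ_{device B}| / σ = |1137.1 − 1004.5| / 165.8 = 0.7998
Noncentrality parameter: δ = d·√(n/2) = 0.7998 × √(10/2) = 1.7883
Critical value for a one-sided test at α = 0.1: z_α = 1.282.
Power = P(Z > 1.282 − δ) = Φ(0.507) = 0.6938.

Power ≈ 0.694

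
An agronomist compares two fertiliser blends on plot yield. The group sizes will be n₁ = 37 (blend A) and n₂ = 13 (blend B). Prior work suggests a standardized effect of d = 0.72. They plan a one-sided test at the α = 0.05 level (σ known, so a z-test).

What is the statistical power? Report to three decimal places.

Noncentrality parameter: δ = d / √(1/n₁ + 1/n₂) = 0.72 / √(1/37 + 1/13) = 2.2332
One-sided α = 0.05 → critical value z_{0.05} = 1.645.
Power = P(Z > 1.645 − δ) = Φ(0.588) = 0.7218.

Power ≈ 0.722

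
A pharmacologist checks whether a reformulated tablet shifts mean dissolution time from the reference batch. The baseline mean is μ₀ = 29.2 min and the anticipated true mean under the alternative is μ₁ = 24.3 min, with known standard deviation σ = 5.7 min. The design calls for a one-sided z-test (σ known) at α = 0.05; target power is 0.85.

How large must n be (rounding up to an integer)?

n = 10

Standardized effect: d = |μ₁ − μ₀| / σ = |24.3 − 29.2| / 5.7 = 0.8596
For power 0.85 need Φ(δ − z_{0.05}) = 0.85, so δ = z_{0.05} + z_{0.15} = 1.645 + 1.036 = 2.681.
δ = d·√n ⇒ n = (δ/d)² = (2.681 / 0.8596)² = 9.73.
Round up to the next whole unit.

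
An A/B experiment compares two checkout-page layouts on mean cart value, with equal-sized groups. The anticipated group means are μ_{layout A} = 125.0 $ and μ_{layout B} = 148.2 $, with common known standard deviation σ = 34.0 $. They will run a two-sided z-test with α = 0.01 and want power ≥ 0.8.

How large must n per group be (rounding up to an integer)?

Standardized effect: d = |μ_{layout A} − μ_{layout B}| / σ = |125.0 − 148.2| / 34.0 = 0.6824
Set Φ(δ − 2.576) = 0.8; then δ − 2.576 = Φ⁻¹(0.8) = 0.842, giving δ = 3.417.
(Ignoring the negligible lower-tail rejection probability gives the usual closed-form inversion.)
δ = d·√(n/2) ⇒ n = 2(δ/d)² = 2 × (3.417 / 0.6824)² = 50.17.
Round up to the next whole unit.

n = 51 per group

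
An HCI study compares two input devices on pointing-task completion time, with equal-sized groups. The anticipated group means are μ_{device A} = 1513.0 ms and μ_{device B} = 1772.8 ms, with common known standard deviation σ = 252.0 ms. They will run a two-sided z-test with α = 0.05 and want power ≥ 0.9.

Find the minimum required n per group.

n = 20 per group

Standardized effect: d = |μ_{device A} − μ_{device B}| / σ = |1513.0 − 1772.8| / 252.0 = 1.0310
Set Φ(δ − 1.960) = 0.9; then δ − 1.960 = Φ⁻¹(0.9) = 1.282, giving δ = 3.242.
(The Φ(−δ − z_{α/2}) term is vanishingly small for δ > 0 and is dropped in the standard sample-size formula.)
δ = d·√(n/2) ⇒ n = 2(δ/d)² = 2 × (3.242 / 1.0310)² = 19.77.
Rounding up, n = 20 per group.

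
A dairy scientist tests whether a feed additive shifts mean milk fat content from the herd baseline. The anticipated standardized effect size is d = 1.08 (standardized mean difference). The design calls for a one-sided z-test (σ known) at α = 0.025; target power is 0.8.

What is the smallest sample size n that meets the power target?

Set Φ(δ − 1.960) = 0.8; then δ − 1.960 = Φ⁻¹(0.8) = 0.842, giving δ = 2.802.
δ = d·√n ⇒ n = (δ/d)² = (2.802 / 1.08)² = 6.73.
Rounding up, n = 7.

n = 7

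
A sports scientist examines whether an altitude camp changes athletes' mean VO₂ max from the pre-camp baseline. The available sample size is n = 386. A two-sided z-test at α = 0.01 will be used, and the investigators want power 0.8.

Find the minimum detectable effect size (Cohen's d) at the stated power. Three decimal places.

Need Φ(δ − 2.576) = 0.8, so δ = 2.576 + 0.842 = 3.417.
(The second rejection-region term Φ(−δ − z_{α/2}) is negligible and dropped.)
δ = d·√n ⇒ d = δ/√n = 3.417/√386 = 0.1739.

d ≈ 0.174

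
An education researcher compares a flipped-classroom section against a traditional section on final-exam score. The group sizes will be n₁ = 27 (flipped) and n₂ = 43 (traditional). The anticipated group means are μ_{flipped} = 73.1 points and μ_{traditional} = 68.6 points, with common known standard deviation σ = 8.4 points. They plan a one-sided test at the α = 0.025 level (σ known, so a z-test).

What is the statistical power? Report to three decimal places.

Standardized effect: d = |μ_{flipped} − μ_{traditional}| / σ = |73.1 − 68.6| / 8.4 = 0.5357
Noncentrality parameter: δ = d / √(1/n₁ + 1/n₂) = 0.5357 / √(1/27 + 1/43) = 2.1817
Critical value for a one-sided test at α = 0.025: z_α = 1.960.
Power = Φ(δ − 1.960) = Φ(0.222) = 0.5878.

Power ≈ 0.588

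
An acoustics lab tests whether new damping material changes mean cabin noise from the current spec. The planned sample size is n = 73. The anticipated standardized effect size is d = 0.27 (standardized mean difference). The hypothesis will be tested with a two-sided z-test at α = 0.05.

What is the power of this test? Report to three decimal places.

Noncentrality parameter: δ = d·√n = 0.27 × √73 = 2.3069
Two-sided α = 0.05 → critical value z_{0.025} = 1.960.
Power = Φ(δ − 1.960) + Φ(−δ − 1.960) = Φ(0.347) + Φ(-4.267) = 0.6357 + 0.0000 = 0.6357.

Power ≈ 0.636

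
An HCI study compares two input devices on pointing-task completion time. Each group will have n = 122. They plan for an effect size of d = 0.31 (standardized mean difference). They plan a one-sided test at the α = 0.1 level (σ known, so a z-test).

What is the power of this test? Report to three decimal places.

Power ≈ 0.873

Noncentrality parameter: δ = d·√(n/2) = 0.31 × √(122/2) = 2.4212
One-sided α = 0.1 → critical value z_{0.1} = 1.282.
Power = Φ(δ − 1.282) = Φ(1.140) = 0.8728.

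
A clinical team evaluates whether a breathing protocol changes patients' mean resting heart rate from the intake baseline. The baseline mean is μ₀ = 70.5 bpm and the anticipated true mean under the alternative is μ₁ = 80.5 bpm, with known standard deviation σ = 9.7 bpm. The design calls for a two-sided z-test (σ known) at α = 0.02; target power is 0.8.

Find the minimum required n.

n = 10

Standardized effect: d = |μ₁ − μ₀| / σ = |80.5 − 70.5| / 9.7 = 1.0309
Set Φ(δ − 2.326) = 0.8; then δ − 2.326 = Φ⁻¹(0.8) = 0.842, giving δ = 3.168.
(For δ > 0 the lower-tail rejection region contributes negligibly to power, so the one-term inversion is standard.)
δ = d·√n ⇒ n = (δ/d)² = (3.168 / 1.0309)² = 9.44.
Round up to the next whole unit.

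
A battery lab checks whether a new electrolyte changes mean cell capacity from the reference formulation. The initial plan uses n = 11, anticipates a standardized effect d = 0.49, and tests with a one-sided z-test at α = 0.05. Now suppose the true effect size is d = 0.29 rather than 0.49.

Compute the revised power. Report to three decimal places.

Power ≈ 0.247

With d = 0.29: δ = d·√n = 0.29 × √11 = 0.9618. Critical value z_{0.05} = 1.645.
Revised power = Φ(δ − 1.645) = Φ(-0.683) = 0.2473.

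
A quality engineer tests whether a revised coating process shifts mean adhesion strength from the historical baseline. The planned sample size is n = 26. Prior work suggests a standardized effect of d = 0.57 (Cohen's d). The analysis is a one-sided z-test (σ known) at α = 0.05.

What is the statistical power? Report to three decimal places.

Noncentrality parameter: λ = d·√n = 0.57 × √26 = 2.9064
One-sided α = 0.05 → critical value z_{0.05} = 1.645.
Power = P(Z > 1.645 − λ) = Φ(1.262) = 0.8965.

Power ≈ 0.896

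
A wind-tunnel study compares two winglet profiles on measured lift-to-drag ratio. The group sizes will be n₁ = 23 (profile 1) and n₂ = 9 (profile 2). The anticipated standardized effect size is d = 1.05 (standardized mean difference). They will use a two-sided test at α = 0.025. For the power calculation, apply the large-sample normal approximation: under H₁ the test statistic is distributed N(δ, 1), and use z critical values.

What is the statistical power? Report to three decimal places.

Power ≈ 0.666

Noncentrality parameter: δ = d / √(1/n₁ + 1/n₂) = 1.05 / √(1/23 + 1/9) = 2.6705
Critical value for a two-sided test at α = 0.025: z_{α/2} = 2.241.
Power = Φ(δ − 2.241) + Φ(−δ − 2.241) = Φ(0.429) + Φ(-4.912) = 0.6661 + 0.0000 = 0.6661.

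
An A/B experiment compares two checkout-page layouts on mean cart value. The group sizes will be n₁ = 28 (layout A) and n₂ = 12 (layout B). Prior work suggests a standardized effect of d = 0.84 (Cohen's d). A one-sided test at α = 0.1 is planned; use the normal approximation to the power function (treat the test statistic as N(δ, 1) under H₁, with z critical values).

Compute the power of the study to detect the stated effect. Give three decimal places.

Power ≈ 0.876

Noncentrality parameter: δ = d / √(1/n₁ + 1/n₂) = 0.84 / √(1/28 + 1/12) = 2.4346
One-sided α = 0.1 → critical value z_{0.1} = 1.282.
Power = Φ(δ − 1.282) = Φ(1.153) = 0.8755.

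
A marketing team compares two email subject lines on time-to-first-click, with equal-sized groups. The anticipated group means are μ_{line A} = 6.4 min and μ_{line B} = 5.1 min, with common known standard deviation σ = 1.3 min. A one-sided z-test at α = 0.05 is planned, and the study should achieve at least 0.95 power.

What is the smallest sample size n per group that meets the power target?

n = 22 per group

Standardized effect: d = |μ_{line A} − μ_{line B}| / σ = |6.4 − 5.1| / 1.3 = 1.0000
Set Φ(δ − 1.645) = 0.95; then δ − 1.645 = Φ⁻¹(0.95) = 1.645, giving δ = 3.290.
δ = d·√(n/2) ⇒ n = 2(δ/d)² = 2 × (3.290 / 1.0000)² = 21.64.
Rounding up, n = 22 per group.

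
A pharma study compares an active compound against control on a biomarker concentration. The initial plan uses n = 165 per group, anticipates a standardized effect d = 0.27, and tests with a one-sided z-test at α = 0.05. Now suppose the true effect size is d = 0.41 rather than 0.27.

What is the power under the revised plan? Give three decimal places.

Power ≈ 0.981

With d = 0.41: δ = d·√(n/2) = 0.41 × √(165/2) = 3.7240. Critical value z_{0.05} = 1.645.
Revised power = P(Z > 1.645 − δ) = Φ(2.079) = 0.9812.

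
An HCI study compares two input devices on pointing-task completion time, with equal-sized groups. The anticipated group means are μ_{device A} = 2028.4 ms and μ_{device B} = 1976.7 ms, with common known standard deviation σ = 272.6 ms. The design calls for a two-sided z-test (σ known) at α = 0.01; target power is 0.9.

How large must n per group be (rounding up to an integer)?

Standardized effect: d = |μ_{device A} − μ_{device B}| / σ = |2028.4 − 1976.7| / 272.6 = 0.1897
For power 0.9 need Φ(δ − z_{0.005}) = 0.9, so δ = z_{0.005} + z_{0.10} = 2.576 + 1.282 = 3.857.
(Ignoring the negligible lower-tail rejection probability gives the usual closed-form inversion.)
δ = d·√(n/2) ⇒ n = 2(δ/d)² = 2 × (3.857 / 0.1897)² = 827.34.
Round up to the next whole unit.

n = 828 per group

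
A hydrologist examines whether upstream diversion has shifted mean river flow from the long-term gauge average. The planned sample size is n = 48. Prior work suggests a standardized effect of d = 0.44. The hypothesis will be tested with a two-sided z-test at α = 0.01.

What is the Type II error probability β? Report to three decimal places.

Noncentrality parameter: δ = d·√n = 0.44 × √48 = 3.0484
Critical value for a two-sided test at α = 0.01: z_{α/2} = 2.576.
Power = Φ(δ − 2.576) + Φ(−δ − 2.576) = Φ(0.473) + Φ(-5.624) = 0.6817 + 0.0000 = 0.6817.
Type II error: β = 1 − power = 1 − 0.6817 = 0.3183.

β ≈ 0.318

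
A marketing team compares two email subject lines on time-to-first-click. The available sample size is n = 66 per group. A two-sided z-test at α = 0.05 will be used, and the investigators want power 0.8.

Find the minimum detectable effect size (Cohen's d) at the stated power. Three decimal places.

Need Φ(δ − 1.960) = 0.8, so δ = 1.960 + 0.842 = 2.802.
(Lower-tail contribution to power is negligible for δ > 0.)
δ = d·√(n/2) ⇒ d = δ/√(n/2) = 2.802/√(66/2) = 0.4877.

d ≈ 0.488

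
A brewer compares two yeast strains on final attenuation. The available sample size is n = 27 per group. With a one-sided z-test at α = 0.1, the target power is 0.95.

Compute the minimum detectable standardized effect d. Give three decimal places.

Required noncentrality: δ = z_{0.1} + z_{0.05} = 1.282 + 1.645 = 2.926.
δ = d·√(n/2) ⇒ d = δ/√(n/2) = 2.926/√(27/2) = 0.7965.

d ≈ 0.796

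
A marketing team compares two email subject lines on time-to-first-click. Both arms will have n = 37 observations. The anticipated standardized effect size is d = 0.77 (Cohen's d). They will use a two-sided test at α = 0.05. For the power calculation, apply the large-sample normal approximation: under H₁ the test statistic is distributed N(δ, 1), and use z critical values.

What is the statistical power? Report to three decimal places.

Power ≈ 0.912

Noncentrality parameter: λ = d·√(n/2) = 0.77 × √(37/2) = 3.3119
Two-sided α = 0.05 → critical value z_{0.025} = 1.960.
Power = Φ(λ − 1.960) + Φ(−λ − 1.960) = Φ(1.352) + Φ(-5.272) = 0.9118 + 0.0000 = 0.9118.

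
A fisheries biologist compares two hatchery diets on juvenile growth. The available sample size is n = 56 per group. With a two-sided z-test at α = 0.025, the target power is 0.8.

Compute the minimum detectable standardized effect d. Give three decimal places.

Required noncentrality: δ = z_{0.0125} + z_{0.20} = 2.241 + 0.842 = 3.083.
(The second rejection-region term Φ(−δ − z_{α/2}) is negligible and dropped.)
δ = d·√(n/2) ⇒ d = δ/√(n/2) = 3.083/√(56/2) = 0.5826.

d ≈ 0.583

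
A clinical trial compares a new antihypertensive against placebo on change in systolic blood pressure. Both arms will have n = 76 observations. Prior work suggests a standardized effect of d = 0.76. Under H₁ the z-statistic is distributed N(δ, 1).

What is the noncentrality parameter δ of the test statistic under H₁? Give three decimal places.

δ = d·√(n/2) = 0.76 × √(76/2) = 4.6850

δ ≈ 4.685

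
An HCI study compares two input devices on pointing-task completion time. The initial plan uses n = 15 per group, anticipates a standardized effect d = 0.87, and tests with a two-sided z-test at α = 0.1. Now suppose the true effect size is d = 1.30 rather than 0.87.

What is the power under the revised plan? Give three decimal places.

With d = 1.30: δ = d·√(n/2) = 1.30 × √(15/2) = 3.5602. Critical value z_{0.05} = 1.645.
Revised power = Φ(δ − 1.645) + Φ(−δ − 1.645) = Φ(1.915) + Φ(-5.205) = 0.9723 + 0.0000 = 0.9723.

Power ≈ 0.972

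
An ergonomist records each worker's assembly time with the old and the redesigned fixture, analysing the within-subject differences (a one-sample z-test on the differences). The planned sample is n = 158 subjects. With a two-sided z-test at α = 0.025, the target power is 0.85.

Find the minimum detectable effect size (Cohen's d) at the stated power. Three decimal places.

Need Φ(δ − 2.241) = 0.85, so δ = 2.241 + 1.036 = 3.278.
(Lower-tail contribution to power is negligible for δ > 0.)
δ = d·√n ⇒ d = δ/√n = 3.278/√158 = 0.2608.

d ≈ 0.261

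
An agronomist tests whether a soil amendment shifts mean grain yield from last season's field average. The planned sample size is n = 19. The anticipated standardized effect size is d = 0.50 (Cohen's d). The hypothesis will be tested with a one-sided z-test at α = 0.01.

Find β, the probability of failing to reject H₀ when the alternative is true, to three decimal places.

Noncentrality parameter: δ = d·√n = 0.50 × √19 = 2.1794
Critical value for a one-sided test at α = 0.01: z_α = 2.326.
Power = Φ(δ − 2.326) = Φ(-0.147) = 0.4416.
Type II error: β = 1 − power = 1 − 0.4416 = 0.5584.

β ≈ 0.558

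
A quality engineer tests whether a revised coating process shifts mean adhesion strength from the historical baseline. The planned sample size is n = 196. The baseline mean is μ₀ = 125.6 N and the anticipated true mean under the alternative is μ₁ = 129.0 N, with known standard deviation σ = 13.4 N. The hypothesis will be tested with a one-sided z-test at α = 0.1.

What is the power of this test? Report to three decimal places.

Power ≈ 0.988

Standardized effect: d = |μ₁ − μ₀| / σ = |129.0 − 125.6| / 13.4 = 0.2537
Noncentrality parameter: δ = d·√n = 0.2537 × √196 = 3.5522
Critical value for a one-sided test at α = 0.1: z_α = 1.282.
Power = P(Z > 1.282 − δ) = Φ(2.271) = 0.9884.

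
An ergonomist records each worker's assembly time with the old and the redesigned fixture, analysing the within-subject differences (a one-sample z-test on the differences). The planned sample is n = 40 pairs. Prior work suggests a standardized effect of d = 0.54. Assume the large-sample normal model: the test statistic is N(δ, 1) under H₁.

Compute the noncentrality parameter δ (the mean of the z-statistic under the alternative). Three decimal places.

δ ≈ 3.415

The noncentrality parameter scales effect size by the design's sample-size factor: δ = d·√n = 0.54 × √40 = 3.4153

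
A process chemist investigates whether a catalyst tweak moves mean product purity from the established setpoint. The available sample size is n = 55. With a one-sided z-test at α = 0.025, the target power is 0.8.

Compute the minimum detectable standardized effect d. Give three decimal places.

Required noncentrality: δ = z_{0.025} + z_{0.20} = 1.960 + 0.842 = 2.802.
δ = d·√n ⇒ d = δ/√n = 2.802/√55 = 0.3778.

d ≈ 0.378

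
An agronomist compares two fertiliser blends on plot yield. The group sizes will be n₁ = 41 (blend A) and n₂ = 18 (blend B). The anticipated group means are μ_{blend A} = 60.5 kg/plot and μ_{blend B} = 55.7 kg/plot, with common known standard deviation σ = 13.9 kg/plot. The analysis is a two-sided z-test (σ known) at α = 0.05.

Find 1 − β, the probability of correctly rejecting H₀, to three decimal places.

Power ≈ 0.231

Standardized effect: d = |μ_{blend A} − μ_{blend B}| / σ = |60.5 − 55.7| / 13.9 = 0.3453
Noncentrality parameter: λ = d / √(1/n₁ + 1/n₂) = 0.3453 / √(1/41 + 1/18) = 1.2213
Critical value for a two-sided test at α = 0.05: z_{α/2} = 1.960.
Power = Φ(λ − 1.960) + Φ(−λ − 1.960) = Φ(-0.739) + Φ(-3.181) = 0.2301 + 0.0007 = 0.2308.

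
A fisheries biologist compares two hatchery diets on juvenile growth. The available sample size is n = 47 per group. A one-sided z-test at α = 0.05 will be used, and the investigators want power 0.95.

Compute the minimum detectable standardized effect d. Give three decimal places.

d ≈ 0.679

Required noncentrality: δ = z_{0.05} + z_{0.05} = 1.645 + 1.645 = 3.290.
δ = d·√(n/2) ⇒ d = δ/√(n/2) = 3.290/√(47/2) = 0.6786.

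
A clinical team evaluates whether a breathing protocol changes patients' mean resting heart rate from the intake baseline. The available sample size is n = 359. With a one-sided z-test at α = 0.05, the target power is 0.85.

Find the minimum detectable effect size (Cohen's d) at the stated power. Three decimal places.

Need Φ(δ − 1.645) = 0.85, so δ = 1.645 + 1.036 = 2.681.
δ = d·√n ⇒ d = δ/√n = 2.681/√359 = 0.1415.

d ≈ 0.142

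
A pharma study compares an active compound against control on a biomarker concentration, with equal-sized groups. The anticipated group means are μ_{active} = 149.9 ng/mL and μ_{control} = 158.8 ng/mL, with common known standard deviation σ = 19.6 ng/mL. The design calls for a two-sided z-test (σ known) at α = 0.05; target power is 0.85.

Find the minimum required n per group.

n = 88 per group

Standardized effect: d = |μ_{active} − μ_{control}| / σ = |149.9 − 158.8| / 19.6 = 0.4541
For power 0.85 need Φ(δ − z_{0.025}) = 0.85, so δ = z_{0.025} + z_{0.15} = 1.960 + 1.036 = 2.996.
(Ignoring the negligible lower-tail rejection probability gives the usual closed-form inversion.)
δ = d·√(n/2) ⇒ n = 2(δ/d)² = 2 × (2.996 / 0.4541)² = 87.09.
Round up to the next whole unit.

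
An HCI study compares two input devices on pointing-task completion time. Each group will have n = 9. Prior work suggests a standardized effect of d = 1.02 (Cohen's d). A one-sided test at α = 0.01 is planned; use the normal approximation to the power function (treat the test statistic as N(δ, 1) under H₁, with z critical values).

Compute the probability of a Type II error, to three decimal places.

Noncentrality parameter: δ = d·√(n/2) = 1.02 × √(9/2) = 2.1637
One-sided α = 0.01 → critical value z_{0.01} = 2.326.
Power = Φ(δ − 2.326) = Φ(-0.163) = 0.4354.
Type II error: β = 1 − power = 1 − 0.4354 = 0.5646.

β ≈ 0.565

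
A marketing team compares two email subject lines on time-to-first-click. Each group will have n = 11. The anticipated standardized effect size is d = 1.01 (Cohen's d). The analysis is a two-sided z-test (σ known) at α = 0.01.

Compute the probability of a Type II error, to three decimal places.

Noncentrality parameter: λ = d·√(n/2) = 1.01 × √(11/2) = 2.3687
Critical value for a two-sided test at α = 0.01: z_{α/2} = 2.576.
Power = Φ(λ − 2.576) + Φ(−λ − 2.576) = Φ(-0.207) + Φ(-4.944) = 0.4179 + 0.0000 = 0.4179.
Type II error: β = 1 − power = 1 − 0.4179 = 0.5821.

β ≈ 0.582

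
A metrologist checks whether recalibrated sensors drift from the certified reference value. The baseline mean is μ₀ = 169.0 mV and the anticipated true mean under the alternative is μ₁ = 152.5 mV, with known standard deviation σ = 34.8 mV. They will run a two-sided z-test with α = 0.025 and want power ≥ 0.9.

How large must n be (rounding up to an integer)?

Standardized effect: d = |μ₁ − μ₀| / σ = |152.5 − 169.0| / 34.8 = 0.4741
For power 0.9 need Φ(δ − z_{0.0125}) = 0.9, so δ = z_{0.0125} + z_{0.10} = 2.241 + 1.282 = 3.523.
(For δ > 0 the lower-tail rejection region contributes negligibly to power, so the one-term inversion is standard.)
δ = d·√n ⇒ n = (δ/d)² = (3.523 / 0.4741)² = 55.21.
Rounding up, n = 56.

n = 56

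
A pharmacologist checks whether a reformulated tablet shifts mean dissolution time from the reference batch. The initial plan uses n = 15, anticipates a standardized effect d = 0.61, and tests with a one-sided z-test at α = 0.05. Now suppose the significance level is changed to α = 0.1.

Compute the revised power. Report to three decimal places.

δ = d·√n = 0.61 × √15 = 2.3625 (unchanged). New critical value: z_{0.1} = 1.282.
Revised power = P(Z > 1.282 − δ) = Φ(1.081) = 0.8601.

Power ≈ 0.860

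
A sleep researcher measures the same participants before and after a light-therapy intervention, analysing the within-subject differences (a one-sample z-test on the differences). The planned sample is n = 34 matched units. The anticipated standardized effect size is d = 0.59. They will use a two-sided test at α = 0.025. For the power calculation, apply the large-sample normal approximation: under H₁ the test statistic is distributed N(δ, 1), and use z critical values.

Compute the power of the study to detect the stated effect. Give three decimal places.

Power ≈ 0.885

Noncentrality parameter: δ = d·√n = 0.59 × √34 = 3.4403
Two-sided α = 0.025 → critical value z_{0.0125} = 2.241.
Power = Φ(δ − 2.241) + Φ(−δ − 2.241) = Φ(1.199) + Φ(-5.682) = 0.8847 + 0.0000 = 0.8847.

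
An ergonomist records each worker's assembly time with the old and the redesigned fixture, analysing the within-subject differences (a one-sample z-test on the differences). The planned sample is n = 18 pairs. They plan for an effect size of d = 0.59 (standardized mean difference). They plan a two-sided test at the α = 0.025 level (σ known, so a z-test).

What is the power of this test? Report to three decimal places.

Noncentrality parameter: δ = d·√n = 0.59 × √18 = 2.5032
Two-sided α = 0.025 → critical value z_{0.0125} = 2.241.
Power = Φ(δ − 2.241) + Φ(−δ − 2.241) = Φ(0.262) + Φ(-4.745) = 0.6032 + 0.0000 = 0.6032.

Power ≈ 0.603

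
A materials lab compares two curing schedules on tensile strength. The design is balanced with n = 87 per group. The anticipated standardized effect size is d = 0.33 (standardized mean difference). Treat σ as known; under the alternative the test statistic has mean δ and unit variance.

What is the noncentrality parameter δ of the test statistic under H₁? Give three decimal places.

δ = d·√(n/2) = 0.33 × √(87/2) = 2.1765

δ ≈ 2.176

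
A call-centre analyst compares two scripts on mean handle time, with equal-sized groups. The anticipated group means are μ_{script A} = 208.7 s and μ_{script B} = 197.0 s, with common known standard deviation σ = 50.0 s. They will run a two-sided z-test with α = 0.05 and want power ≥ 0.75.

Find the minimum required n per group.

n = 254 per group

Standardized effect: d = |μ_{script A} − μ_{script B}| / σ = |208.7 − 197.0| / 50.0 = 0.2340
For power 0.75 need Φ(δ − z_{0.025}) = 0.75, so δ = z_{0.025} + z_{0.25} = 1.960 + 0.674 = 2.634.
(For δ > 0 the lower-tail rejection region contributes negligibly to power, so the one-term inversion is standard.)
δ = d·√(n/2) ⇒ n = 2(δ/d)² = 2 × (2.634 / 0.2340)² = 253.50.
Round up to the next whole unit.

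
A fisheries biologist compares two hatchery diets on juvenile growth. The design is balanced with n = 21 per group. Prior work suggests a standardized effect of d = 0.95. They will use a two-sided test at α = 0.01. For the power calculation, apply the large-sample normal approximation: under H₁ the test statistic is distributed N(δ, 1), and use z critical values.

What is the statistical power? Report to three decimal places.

Noncentrality parameter: δ = d·√(n/2) = 0.95 × √(21/2) = 3.0784
Two-sided α = 0.01 → critical value z_{0.005} = 2.576.
Power = Φ(δ − 2.576) + Φ(−δ − 2.576) = Φ(0.503) + Φ(-5.654) = 0.6923 + 0.0000 = 0.6924.

Power ≈ 0.692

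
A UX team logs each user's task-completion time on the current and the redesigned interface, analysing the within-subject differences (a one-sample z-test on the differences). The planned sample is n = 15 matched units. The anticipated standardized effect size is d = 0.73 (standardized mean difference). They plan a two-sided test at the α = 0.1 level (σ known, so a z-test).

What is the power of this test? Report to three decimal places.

Power ≈ 0.881

Noncentrality parameter: δ = d·√n = 0.73 × √15 = 2.8273
Critical value for a two-sided test at α = 0.1: z_{α/2} = 1.645.
Power = Φ(δ − 1.645) + Φ(−δ − 1.645) = Φ(1.182) + Φ(-4.472) = 0.8815 + 0.0000 = 0.8815.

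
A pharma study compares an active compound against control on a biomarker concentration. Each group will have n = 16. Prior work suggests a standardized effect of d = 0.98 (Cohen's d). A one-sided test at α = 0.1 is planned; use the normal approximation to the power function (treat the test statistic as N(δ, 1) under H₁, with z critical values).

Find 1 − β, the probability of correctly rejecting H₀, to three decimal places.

Noncentrality parameter: δ = d·√(n/2) = 0.98 × √(16/2) = 2.7719
One-sided α = 0.1 → critical value z_{0.1} = 1.282.
Power = Φ(δ − 1.282) = Φ(1.490) = 0.9319.

Power ≈ 0.932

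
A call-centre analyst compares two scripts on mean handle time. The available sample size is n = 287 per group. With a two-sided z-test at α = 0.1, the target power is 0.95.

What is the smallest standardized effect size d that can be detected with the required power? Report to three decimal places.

Need Φ(δ − 1.645) = 0.95, so δ = 1.645 + 1.645 = 3.290.
(Lower-tail contribution to power is negligible for δ > 0.)
δ = d·√(n/2) ⇒ d = δ/√(n/2) = 3.290/√(287/2) = 0.2746.

d ≈ 0.275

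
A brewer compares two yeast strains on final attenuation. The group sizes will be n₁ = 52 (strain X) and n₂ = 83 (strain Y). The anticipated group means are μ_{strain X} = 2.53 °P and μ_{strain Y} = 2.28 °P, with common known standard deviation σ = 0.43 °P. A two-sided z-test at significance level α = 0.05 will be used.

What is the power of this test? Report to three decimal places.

Standardized effect: d = |μ_{strain X} − μ_{strain Y}| / σ = |2.53 − 2.28| / 0.43 = 0.5814
Noncentrality parameter: δ = d / √(1/n₁ + 1/n₂) = 0.5814 / √(1/52 + 1/83) = 3.2873
Critical value for a two-sided test at α = 0.05: z_{α/2} = 1.960.
Power = Φ(δ − 1.960) + Φ(−δ − 1.960) = Φ(1.327) + Φ(-5.247) = 0.9078 + 0.0000 = 0.9078.

Power ≈ 0.908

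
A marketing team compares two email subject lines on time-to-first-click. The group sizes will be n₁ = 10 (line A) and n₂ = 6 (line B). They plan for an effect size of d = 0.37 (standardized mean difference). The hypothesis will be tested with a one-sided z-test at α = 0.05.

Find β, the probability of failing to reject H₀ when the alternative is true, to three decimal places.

β ≈ 0.823

Noncentrality parameter: δ = d / √(1/n₁ + 1/n₂) = 0.37 / √(1/10 + 1/6) = 0.7165
One-sided α = 0.05 → critical value z_{0.05} = 1.645.
Power = Φ(δ − 1.645) = Φ(-0.928) = 0.1766.
Type II error: β = 1 − power = 1 − 0.1766 = 0.8234.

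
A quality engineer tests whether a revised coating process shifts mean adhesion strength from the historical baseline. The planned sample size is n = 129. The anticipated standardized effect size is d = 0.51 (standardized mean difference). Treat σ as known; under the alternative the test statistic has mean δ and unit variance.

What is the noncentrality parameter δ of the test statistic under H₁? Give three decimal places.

δ = d·√n = 0.51 × √129 = 5.7925

δ ≈ 5.792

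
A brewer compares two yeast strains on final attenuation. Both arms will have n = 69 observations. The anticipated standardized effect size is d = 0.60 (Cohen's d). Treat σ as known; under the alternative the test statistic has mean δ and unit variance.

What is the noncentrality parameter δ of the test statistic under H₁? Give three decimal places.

δ ≈ 3.524

δ = d·√(n/2) = 0.60 × √(69/2) = 3.5242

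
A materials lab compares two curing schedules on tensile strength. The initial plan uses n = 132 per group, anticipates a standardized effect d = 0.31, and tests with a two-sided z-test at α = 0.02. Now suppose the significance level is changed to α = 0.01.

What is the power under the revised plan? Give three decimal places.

Power ≈ 0.477

δ = d·√(n/2) = 0.31 × √(132/2) = 2.5185 (unchanged). New critical value: z_{0.005} = 2.576.
Revised power = Φ(δ − 2.576) + Φ(−δ − 2.576) = Φ(-0.057) + Φ(-5.094) = 0.4771 + 0.0000 = 0.4771.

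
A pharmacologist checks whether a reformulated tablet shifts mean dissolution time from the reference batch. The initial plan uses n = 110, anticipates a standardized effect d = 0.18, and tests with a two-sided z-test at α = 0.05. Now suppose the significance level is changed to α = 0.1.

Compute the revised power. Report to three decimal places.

Power ≈ 0.596

δ = d·√n = 0.18 × √110 = 1.8879 (unchanged). New critical value: z_{0.05} = 1.645.
Revised power = Φ(δ − 1.645) + Φ(−δ − 1.645) = Φ(0.243) + Φ(-3.533) = 0.5960 + 0.0002 = 0.5962.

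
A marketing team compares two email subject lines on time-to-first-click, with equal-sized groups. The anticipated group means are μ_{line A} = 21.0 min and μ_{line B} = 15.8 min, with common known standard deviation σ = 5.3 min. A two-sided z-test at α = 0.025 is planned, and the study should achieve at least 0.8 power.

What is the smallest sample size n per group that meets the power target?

n = 20 per group

Standardized effect: d = |μ_{line A} − μ_{line B}| / σ = |21.0 − 15.8| / 5.3 = 0.9811
For power 0.8 need Φ(δ − z_{0.0125}) = 0.8, so δ = z_{0.0125} + z_{0.20} = 2.241 + 0.842 = 3.083.
(The Φ(−δ − z_{α/2}) term is vanishingly small for δ > 0 and is dropped in the standard sample-size formula.)
δ = d·√(n/2) ⇒ n = 2(δ/d)² = 2 × (3.083 / 0.9811)² = 19.75.
Rounding up, n = 20 per group.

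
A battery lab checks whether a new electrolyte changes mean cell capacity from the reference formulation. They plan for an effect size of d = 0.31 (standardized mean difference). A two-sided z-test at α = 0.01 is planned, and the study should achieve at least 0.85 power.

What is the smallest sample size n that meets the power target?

For power 0.85 need Φ(δ − z_{0.005}) = 0.85, so δ = z_{0.005} + z_{0.15} = 2.576 + 1.036 = 3.612.
(Ignoring the negligible lower-tail rejection probability gives the usual closed-form inversion.)
δ = d·√n ⇒ n = (δ/d)² = (3.612 / 0.31)² = 135.78.
Round up to the next whole unit.

n = 136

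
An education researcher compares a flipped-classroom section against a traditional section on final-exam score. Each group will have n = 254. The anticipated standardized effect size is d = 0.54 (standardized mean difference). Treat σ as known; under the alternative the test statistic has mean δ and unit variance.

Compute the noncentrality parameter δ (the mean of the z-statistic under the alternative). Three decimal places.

δ ≈ 6.085

δ = d·√(n/2) = 0.54 × √(254/2) = 6.0855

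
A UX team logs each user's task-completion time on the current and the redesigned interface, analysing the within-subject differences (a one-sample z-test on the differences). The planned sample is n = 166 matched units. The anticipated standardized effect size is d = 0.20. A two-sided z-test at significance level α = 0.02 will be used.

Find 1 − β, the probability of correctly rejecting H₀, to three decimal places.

Noncentrality parameter: δ = d·√n = 0.20 × √166 = 2.5768
Critical value for a two-sided test at α = 0.02: z_{α/2} = 2.326.
Power = Φ(δ − 2.326) + Φ(−δ − 2.326) = Φ(0.250) + Φ(-4.903) = 0.5989 + 0.0000 = 0.5989.

Power ≈ 0.599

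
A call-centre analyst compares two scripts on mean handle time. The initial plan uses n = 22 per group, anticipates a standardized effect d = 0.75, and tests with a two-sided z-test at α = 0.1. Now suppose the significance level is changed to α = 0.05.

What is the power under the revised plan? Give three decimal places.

δ = d·√(n/2) = 0.75 × √(22/2) = 2.4875 (unchanged). New critical value: z_{0.025} = 1.960.
Revised power = Φ(δ − 1.960) + Φ(−δ − 1.960) = Φ(0.528) + Φ(-4.447) = 0.7011 + 0.0000 = 0.7011.

Power ≈ 0.701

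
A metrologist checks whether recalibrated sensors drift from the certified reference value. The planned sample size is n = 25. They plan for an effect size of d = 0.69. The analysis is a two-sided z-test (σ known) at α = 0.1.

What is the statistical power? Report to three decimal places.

Power ≈ 0.964

Noncentrality parameter: δ = d·√n = 0.69 × √25 = 3.4500
Critical value for a two-sided test at α = 0.1: z_{α/2} = 1.645.
Power = Φ(δ − 1.645) + Φ(−δ − 1.645) = Φ(1.805) + Φ(-5.095) = 0.9645 + 0.0000 = 0.9645.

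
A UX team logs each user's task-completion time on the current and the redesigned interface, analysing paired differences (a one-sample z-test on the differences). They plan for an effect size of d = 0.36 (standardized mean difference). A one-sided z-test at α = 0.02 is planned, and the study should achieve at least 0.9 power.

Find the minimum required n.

n = 86

For power 0.9 need Φ(δ − z_{0.02}) = 0.9, so δ = z_{0.02} + z_{0.10} = 2.054 + 1.282 = 3.335.
δ = d·√n ⇒ n = (δ/d)² = (3.335 / 0.36)² = 85.84.
Rounding up, n = 86.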